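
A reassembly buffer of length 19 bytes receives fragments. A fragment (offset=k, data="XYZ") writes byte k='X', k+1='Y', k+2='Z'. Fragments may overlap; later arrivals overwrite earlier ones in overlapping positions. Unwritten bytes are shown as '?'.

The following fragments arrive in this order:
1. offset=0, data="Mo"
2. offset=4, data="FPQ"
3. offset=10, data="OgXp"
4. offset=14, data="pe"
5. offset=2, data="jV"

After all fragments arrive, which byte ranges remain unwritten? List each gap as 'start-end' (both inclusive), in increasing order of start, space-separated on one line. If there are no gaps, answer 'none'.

Fragment 1: offset=0 len=2
Fragment 2: offset=4 len=3
Fragment 3: offset=10 len=4
Fragment 4: offset=14 len=2
Fragment 5: offset=2 len=2
Gaps: 7-9 16-18

Answer: 7-9 16-18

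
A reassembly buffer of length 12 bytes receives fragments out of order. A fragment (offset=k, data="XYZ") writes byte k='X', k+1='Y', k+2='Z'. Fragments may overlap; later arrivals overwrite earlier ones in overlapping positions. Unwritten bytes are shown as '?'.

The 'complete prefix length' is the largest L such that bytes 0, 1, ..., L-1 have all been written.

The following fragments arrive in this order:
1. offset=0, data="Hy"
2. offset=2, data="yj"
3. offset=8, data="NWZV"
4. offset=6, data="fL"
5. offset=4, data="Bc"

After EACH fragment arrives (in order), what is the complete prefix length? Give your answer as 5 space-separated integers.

Fragment 1: offset=0 data="Hy" -> buffer=Hy?????????? -> prefix_len=2
Fragment 2: offset=2 data="yj" -> buffer=Hyyj???????? -> prefix_len=4
Fragment 3: offset=8 data="NWZV" -> buffer=Hyyj????NWZV -> prefix_len=4
Fragment 4: offset=6 data="fL" -> buffer=Hyyj??fLNWZV -> prefix_len=4
Fragment 5: offset=4 data="Bc" -> buffer=HyyjBcfLNWZV -> prefix_len=12

Answer: 2 4 4 4 12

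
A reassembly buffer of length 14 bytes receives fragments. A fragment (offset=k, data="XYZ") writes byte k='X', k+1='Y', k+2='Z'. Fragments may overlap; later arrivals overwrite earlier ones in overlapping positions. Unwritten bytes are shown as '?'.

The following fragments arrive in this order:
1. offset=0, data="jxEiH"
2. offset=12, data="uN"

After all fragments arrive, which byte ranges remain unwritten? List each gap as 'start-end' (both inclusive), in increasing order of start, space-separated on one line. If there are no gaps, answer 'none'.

Fragment 1: offset=0 len=5
Fragment 2: offset=12 len=2
Gaps: 5-11

Answer: 5-11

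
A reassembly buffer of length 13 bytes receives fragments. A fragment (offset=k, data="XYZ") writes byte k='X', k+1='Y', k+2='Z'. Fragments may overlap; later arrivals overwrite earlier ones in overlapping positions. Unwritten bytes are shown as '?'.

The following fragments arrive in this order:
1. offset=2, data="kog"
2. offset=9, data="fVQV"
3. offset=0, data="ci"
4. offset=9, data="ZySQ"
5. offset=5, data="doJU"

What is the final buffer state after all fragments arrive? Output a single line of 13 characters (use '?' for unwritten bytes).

Fragment 1: offset=2 data="kog" -> buffer=??kog????????
Fragment 2: offset=9 data="fVQV" -> buffer=??kog????fVQV
Fragment 3: offset=0 data="ci" -> buffer=cikog????fVQV
Fragment 4: offset=9 data="ZySQ" -> buffer=cikog????ZySQ
Fragment 5: offset=5 data="doJU" -> buffer=cikogdoJUZySQ

Answer: cikogdoJUZySQ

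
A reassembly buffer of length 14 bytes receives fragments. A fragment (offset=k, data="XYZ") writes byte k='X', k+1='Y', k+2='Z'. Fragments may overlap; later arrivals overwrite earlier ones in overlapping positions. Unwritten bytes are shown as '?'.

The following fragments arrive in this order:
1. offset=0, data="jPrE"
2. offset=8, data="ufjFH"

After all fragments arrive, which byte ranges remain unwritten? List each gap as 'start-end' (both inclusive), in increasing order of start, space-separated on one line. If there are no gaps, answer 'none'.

Fragment 1: offset=0 len=4
Fragment 2: offset=8 len=5
Gaps: 4-7 13-13

Answer: 4-7 13-13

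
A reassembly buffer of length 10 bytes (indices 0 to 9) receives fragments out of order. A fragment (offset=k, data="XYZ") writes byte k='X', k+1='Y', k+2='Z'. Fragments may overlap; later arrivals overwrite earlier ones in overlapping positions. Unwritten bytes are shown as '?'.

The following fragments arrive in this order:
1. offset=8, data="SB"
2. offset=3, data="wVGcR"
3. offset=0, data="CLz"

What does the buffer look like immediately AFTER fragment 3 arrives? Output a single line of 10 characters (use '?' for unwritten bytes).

Fragment 1: offset=8 data="SB" -> buffer=????????SB
Fragment 2: offset=3 data="wVGcR" -> buffer=???wVGcRSB
Fragment 3: offset=0 data="CLz" -> buffer=CLzwVGcRSB

Answer: CLzwVGcRSB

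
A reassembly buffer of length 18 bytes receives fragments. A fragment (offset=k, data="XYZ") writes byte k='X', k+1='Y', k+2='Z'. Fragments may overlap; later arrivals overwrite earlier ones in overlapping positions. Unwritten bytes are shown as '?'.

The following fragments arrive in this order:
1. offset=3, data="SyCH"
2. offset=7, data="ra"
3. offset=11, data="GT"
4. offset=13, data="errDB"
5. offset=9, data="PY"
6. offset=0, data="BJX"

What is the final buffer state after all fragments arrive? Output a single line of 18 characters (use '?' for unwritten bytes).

Answer: BJXSyCHraPYGTerrDB

Derivation:
Fragment 1: offset=3 data="SyCH" -> buffer=???SyCH???????????
Fragment 2: offset=7 data="ra" -> buffer=???SyCHra?????????
Fragment 3: offset=11 data="GT" -> buffer=???SyCHra??GT?????
Fragment 4: offset=13 data="errDB" -> buffer=???SyCHra??GTerrDB
Fragment 5: offset=9 data="PY" -> buffer=???SyCHraPYGTerrDB
Fragment 6: offset=0 data="BJX" -> buffer=BJXSyCHraPYGTerrDB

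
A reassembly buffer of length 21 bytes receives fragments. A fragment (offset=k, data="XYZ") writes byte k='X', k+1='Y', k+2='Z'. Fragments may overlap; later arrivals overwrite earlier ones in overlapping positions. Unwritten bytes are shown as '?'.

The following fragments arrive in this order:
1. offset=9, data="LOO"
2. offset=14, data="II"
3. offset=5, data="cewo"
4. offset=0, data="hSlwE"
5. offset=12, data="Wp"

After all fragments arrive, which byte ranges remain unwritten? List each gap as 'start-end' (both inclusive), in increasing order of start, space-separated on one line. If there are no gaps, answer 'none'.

Answer: 16-20

Derivation:
Fragment 1: offset=9 len=3
Fragment 2: offset=14 len=2
Fragment 3: offset=5 len=4
Fragment 4: offset=0 len=5
Fragment 5: offset=12 len=2
Gaps: 16-20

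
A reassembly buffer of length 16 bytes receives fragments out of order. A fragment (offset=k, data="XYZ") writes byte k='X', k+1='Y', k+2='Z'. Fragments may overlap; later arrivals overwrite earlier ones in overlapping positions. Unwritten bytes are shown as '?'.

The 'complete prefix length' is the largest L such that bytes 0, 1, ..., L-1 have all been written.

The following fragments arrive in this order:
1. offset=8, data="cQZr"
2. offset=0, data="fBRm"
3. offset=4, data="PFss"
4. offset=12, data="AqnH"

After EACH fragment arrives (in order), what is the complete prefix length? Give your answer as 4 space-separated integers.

Answer: 0 4 12 16

Derivation:
Fragment 1: offset=8 data="cQZr" -> buffer=????????cQZr???? -> prefix_len=0
Fragment 2: offset=0 data="fBRm" -> buffer=fBRm????cQZr???? -> prefix_len=4
Fragment 3: offset=4 data="PFss" -> buffer=fBRmPFsscQZr???? -> prefix_len=12
Fragment 4: offset=12 data="AqnH" -> buffer=fBRmPFsscQZrAqnH -> prefix_len=16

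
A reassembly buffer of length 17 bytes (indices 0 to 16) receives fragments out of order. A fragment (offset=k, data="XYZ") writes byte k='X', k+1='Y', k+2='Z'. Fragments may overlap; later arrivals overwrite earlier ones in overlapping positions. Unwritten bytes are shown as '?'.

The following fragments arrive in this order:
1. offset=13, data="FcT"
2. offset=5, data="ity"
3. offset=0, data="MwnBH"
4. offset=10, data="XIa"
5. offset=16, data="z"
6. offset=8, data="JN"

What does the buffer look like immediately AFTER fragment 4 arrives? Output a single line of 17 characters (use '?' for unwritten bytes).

Answer: MwnBHity??XIaFcT?

Derivation:
Fragment 1: offset=13 data="FcT" -> buffer=?????????????FcT?
Fragment 2: offset=5 data="ity" -> buffer=?????ity?????FcT?
Fragment 3: offset=0 data="MwnBH" -> buffer=MwnBHity?????FcT?
Fragment 4: offset=10 data="XIa" -> buffer=MwnBHity??XIaFcT?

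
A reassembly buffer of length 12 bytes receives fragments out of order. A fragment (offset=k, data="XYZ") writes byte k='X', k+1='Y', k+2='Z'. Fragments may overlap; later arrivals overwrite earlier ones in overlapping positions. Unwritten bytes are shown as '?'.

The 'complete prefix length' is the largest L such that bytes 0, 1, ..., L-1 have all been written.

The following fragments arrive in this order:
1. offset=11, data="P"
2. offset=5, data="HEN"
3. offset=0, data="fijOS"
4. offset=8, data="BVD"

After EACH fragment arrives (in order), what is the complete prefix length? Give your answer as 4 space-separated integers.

Fragment 1: offset=11 data="P" -> buffer=???????????P -> prefix_len=0
Fragment 2: offset=5 data="HEN" -> buffer=?????HEN???P -> prefix_len=0
Fragment 3: offset=0 data="fijOS" -> buffer=fijOSHEN???P -> prefix_len=8
Fragment 4: offset=8 data="BVD" -> buffer=fijOSHENBVDP -> prefix_len=12

Answer: 0 0 8 12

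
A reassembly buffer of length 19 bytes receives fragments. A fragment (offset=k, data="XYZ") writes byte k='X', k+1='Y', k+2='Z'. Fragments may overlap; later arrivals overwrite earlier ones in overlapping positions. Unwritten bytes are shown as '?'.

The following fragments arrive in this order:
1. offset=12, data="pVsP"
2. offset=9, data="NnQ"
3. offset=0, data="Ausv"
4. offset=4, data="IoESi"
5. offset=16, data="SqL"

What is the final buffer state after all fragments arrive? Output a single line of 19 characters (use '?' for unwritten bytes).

Answer: AusvIoESiNnQpVsPSqL

Derivation:
Fragment 1: offset=12 data="pVsP" -> buffer=????????????pVsP???
Fragment 2: offset=9 data="NnQ" -> buffer=?????????NnQpVsP???
Fragment 3: offset=0 data="Ausv" -> buffer=Ausv?????NnQpVsP???
Fragment 4: offset=4 data="IoESi" -> buffer=AusvIoESiNnQpVsP???
Fragment 5: offset=16 data="SqL" -> buffer=AusvIoESiNnQpVsPSqL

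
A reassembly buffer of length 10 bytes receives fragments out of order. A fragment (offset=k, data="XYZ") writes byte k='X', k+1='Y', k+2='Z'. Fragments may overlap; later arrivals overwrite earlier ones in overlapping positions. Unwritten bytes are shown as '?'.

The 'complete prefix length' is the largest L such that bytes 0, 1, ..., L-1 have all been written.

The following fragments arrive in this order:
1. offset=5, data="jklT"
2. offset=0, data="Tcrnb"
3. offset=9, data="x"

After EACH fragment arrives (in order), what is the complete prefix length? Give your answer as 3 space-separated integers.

Fragment 1: offset=5 data="jklT" -> buffer=?????jklT? -> prefix_len=0
Fragment 2: offset=0 data="Tcrnb" -> buffer=TcrnbjklT? -> prefix_len=9
Fragment 3: offset=9 data="x" -> buffer=TcrnbjklTx -> prefix_len=10

Answer: 0 9 10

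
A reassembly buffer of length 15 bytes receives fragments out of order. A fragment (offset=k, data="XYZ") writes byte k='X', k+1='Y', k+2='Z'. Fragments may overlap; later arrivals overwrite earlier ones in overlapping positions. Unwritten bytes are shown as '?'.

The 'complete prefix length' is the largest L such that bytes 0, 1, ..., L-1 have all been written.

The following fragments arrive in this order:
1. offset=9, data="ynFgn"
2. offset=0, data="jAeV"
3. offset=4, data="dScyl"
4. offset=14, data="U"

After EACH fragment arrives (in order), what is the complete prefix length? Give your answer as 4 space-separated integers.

Answer: 0 4 14 15

Derivation:
Fragment 1: offset=9 data="ynFgn" -> buffer=?????????ynFgn? -> prefix_len=0
Fragment 2: offset=0 data="jAeV" -> buffer=jAeV?????ynFgn? -> prefix_len=4
Fragment 3: offset=4 data="dScyl" -> buffer=jAeVdScylynFgn? -> prefix_len=14
Fragment 4: offset=14 data="U" -> buffer=jAeVdScylynFgnU -> prefix_len=15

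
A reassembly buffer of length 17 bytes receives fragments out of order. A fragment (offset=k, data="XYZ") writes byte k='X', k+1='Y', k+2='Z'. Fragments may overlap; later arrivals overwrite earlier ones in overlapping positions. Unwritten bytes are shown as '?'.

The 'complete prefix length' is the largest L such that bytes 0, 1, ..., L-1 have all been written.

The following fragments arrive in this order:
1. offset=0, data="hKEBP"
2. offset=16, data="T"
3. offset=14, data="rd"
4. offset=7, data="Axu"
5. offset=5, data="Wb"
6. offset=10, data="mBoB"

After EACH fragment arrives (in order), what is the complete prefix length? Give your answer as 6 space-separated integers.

Fragment 1: offset=0 data="hKEBP" -> buffer=hKEBP???????????? -> prefix_len=5
Fragment 2: offset=16 data="T" -> buffer=hKEBP???????????T -> prefix_len=5
Fragment 3: offset=14 data="rd" -> buffer=hKEBP?????????rdT -> prefix_len=5
Fragment 4: offset=7 data="Axu" -> buffer=hKEBP??Axu????rdT -> prefix_len=5
Fragment 5: offset=5 data="Wb" -> buffer=hKEBPWbAxu????rdT -> prefix_len=10
Fragment 6: offset=10 data="mBoB" -> buffer=hKEBPWbAxumBoBrdT -> prefix_len=17

Answer: 5 5 5 5 10 17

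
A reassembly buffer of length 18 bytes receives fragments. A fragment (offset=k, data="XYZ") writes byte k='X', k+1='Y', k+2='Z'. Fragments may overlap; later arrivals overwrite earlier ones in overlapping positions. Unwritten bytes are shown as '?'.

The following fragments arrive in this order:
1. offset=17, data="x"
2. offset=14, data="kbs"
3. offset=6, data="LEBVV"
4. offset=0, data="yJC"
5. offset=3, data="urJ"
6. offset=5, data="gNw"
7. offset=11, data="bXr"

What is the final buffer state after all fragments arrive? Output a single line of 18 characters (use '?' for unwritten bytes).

Answer: yJCurgNwBVVbXrkbsx

Derivation:
Fragment 1: offset=17 data="x" -> buffer=?????????????????x
Fragment 2: offset=14 data="kbs" -> buffer=??????????????kbsx
Fragment 3: offset=6 data="LEBVV" -> buffer=??????LEBVV???kbsx
Fragment 4: offset=0 data="yJC" -> buffer=yJC???LEBVV???kbsx
Fragment 5: offset=3 data="urJ" -> buffer=yJCurJLEBVV???kbsx
Fragment 6: offset=5 data="gNw" -> buffer=yJCurgNwBVV???kbsx
Fragment 7: offset=11 data="bXr" -> buffer=yJCurgNwBVVbXrkbsx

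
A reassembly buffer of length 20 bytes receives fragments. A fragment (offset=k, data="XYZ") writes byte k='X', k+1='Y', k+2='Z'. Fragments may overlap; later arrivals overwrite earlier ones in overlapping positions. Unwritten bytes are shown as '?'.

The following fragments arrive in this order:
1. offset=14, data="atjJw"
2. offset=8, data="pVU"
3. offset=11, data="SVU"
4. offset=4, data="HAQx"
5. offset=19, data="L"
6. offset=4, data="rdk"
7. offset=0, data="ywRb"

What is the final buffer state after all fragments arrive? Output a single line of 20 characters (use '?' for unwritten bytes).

Answer: ywRbrdkxpVUSVUatjJwL

Derivation:
Fragment 1: offset=14 data="atjJw" -> buffer=??????????????atjJw?
Fragment 2: offset=8 data="pVU" -> buffer=????????pVU???atjJw?
Fragment 3: offset=11 data="SVU" -> buffer=????????pVUSVUatjJw?
Fragment 4: offset=4 data="HAQx" -> buffer=????HAQxpVUSVUatjJw?
Fragment 5: offset=19 data="L" -> buffer=????HAQxpVUSVUatjJwL
Fragment 6: offset=4 data="rdk" -> buffer=????rdkxpVUSVUatjJwL
Fragment 7: offset=0 data="ywRb" -> buffer=ywRbrdkxpVUSVUatjJwL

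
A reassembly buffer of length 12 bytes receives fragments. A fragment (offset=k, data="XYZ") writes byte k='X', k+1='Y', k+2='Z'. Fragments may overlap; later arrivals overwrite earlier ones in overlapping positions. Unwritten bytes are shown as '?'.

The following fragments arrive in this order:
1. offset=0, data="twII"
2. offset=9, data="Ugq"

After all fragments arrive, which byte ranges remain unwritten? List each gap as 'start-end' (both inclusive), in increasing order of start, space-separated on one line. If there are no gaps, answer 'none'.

Answer: 4-8

Derivation:
Fragment 1: offset=0 len=4
Fragment 2: offset=9 len=3
Gaps: 4-8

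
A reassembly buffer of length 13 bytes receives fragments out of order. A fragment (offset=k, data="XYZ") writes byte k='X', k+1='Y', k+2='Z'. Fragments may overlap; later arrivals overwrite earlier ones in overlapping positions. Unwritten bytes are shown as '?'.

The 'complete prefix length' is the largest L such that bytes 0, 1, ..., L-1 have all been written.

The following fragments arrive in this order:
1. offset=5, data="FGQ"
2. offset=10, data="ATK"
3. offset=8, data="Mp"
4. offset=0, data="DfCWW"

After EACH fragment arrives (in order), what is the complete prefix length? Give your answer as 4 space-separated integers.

Fragment 1: offset=5 data="FGQ" -> buffer=?????FGQ????? -> prefix_len=0
Fragment 2: offset=10 data="ATK" -> buffer=?????FGQ??ATK -> prefix_len=0
Fragment 3: offset=8 data="Mp" -> buffer=?????FGQMpATK -> prefix_len=0
Fragment 4: offset=0 data="DfCWW" -> buffer=DfCWWFGQMpATK -> prefix_len=13

Answer: 0 0 0 13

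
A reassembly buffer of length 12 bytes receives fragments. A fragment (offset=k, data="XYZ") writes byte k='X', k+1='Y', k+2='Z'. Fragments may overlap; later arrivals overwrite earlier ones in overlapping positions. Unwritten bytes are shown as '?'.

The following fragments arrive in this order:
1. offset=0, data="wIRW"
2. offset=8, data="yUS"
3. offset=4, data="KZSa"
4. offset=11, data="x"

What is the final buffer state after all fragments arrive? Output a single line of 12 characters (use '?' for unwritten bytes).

Answer: wIRWKZSayUSx

Derivation:
Fragment 1: offset=0 data="wIRW" -> buffer=wIRW????????
Fragment 2: offset=8 data="yUS" -> buffer=wIRW????yUS?
Fragment 3: offset=4 data="KZSa" -> buffer=wIRWKZSayUS?
Fragment 4: offset=11 data="x" -> buffer=wIRWKZSayUSx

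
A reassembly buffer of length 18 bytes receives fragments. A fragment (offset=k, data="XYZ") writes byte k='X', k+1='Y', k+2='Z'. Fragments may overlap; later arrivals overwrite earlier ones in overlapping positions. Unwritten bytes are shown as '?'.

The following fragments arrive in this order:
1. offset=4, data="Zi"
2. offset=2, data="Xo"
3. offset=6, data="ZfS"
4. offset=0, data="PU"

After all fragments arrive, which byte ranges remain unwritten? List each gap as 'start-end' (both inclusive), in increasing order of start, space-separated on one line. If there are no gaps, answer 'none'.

Answer: 9-17

Derivation:
Fragment 1: offset=4 len=2
Fragment 2: offset=2 len=2
Fragment 3: offset=6 len=3
Fragment 4: offset=0 len=2
Gaps: 9-17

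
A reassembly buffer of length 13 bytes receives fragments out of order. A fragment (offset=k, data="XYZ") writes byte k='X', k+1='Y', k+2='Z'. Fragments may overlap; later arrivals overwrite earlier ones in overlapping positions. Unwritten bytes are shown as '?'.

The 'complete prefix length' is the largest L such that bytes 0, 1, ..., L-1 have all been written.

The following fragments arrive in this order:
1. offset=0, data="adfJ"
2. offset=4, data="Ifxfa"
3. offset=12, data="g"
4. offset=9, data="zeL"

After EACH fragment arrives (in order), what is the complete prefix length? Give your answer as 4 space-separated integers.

Fragment 1: offset=0 data="adfJ" -> buffer=adfJ????????? -> prefix_len=4
Fragment 2: offset=4 data="Ifxfa" -> buffer=adfJIfxfa???? -> prefix_len=9
Fragment 3: offset=12 data="g" -> buffer=adfJIfxfa???g -> prefix_len=9
Fragment 4: offset=9 data="zeL" -> buffer=adfJIfxfazeLg -> prefix_len=13

Answer: 4 9 9 13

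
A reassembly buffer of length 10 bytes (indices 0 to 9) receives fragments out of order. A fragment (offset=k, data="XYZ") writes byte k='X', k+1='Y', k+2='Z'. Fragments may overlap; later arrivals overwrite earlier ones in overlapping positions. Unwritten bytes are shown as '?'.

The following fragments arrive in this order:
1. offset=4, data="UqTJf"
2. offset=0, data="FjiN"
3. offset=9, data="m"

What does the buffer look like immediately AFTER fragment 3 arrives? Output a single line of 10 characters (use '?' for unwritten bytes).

Answer: FjiNUqTJfm

Derivation:
Fragment 1: offset=4 data="UqTJf" -> buffer=????UqTJf?
Fragment 2: offset=0 data="FjiN" -> buffer=FjiNUqTJf?
Fragment 3: offset=9 data="m" -> buffer=FjiNUqTJfm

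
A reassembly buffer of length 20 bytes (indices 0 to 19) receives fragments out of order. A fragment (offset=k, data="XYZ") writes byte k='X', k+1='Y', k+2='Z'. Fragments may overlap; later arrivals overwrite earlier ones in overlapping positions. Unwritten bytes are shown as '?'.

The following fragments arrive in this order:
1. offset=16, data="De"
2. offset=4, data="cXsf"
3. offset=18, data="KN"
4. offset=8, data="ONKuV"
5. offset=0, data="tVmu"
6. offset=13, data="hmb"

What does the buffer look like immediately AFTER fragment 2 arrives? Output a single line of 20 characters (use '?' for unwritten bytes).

Fragment 1: offset=16 data="De" -> buffer=????????????????De??
Fragment 2: offset=4 data="cXsf" -> buffer=????cXsf????????De??

Answer: ????cXsf????????De??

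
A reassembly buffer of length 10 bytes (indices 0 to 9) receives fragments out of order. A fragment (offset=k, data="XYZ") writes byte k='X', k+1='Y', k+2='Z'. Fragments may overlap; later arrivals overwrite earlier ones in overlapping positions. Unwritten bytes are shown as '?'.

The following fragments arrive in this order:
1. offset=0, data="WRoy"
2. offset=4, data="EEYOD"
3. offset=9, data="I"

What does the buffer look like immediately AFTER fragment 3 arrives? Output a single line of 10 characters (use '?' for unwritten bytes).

Fragment 1: offset=0 data="WRoy" -> buffer=WRoy??????
Fragment 2: offset=4 data="EEYOD" -> buffer=WRoyEEYOD?
Fragment 3: offset=9 data="I" -> buffer=WRoyEEYODI

Answer: WRoyEEYODI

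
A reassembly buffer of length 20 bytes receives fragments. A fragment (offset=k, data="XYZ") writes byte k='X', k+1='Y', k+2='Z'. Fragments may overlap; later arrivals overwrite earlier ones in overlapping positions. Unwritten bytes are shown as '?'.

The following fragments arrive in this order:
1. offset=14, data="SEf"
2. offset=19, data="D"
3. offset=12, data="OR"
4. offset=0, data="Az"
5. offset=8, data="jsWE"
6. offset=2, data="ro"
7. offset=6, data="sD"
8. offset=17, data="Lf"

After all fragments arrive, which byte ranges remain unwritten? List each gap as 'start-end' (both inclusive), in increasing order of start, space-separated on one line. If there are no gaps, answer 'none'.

Fragment 1: offset=14 len=3
Fragment 2: offset=19 len=1
Fragment 3: offset=12 len=2
Fragment 4: offset=0 len=2
Fragment 5: offset=8 len=4
Fragment 6: offset=2 len=2
Fragment 7: offset=6 len=2
Fragment 8: offset=17 len=2
Gaps: 4-5

Answer: 4-5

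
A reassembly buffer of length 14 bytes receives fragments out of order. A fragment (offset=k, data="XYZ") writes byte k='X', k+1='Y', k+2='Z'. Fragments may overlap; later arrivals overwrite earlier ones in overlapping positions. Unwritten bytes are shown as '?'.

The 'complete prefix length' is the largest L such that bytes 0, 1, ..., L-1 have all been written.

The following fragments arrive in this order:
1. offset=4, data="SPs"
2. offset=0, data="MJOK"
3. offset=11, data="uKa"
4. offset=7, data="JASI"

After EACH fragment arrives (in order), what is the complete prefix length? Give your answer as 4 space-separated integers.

Answer: 0 7 7 14

Derivation:
Fragment 1: offset=4 data="SPs" -> buffer=????SPs??????? -> prefix_len=0
Fragment 2: offset=0 data="MJOK" -> buffer=MJOKSPs??????? -> prefix_len=7
Fragment 3: offset=11 data="uKa" -> buffer=MJOKSPs????uKa -> prefix_len=7
Fragment 4: offset=7 data="JASI" -> buffer=MJOKSPsJASIuKa -> prefix_len=14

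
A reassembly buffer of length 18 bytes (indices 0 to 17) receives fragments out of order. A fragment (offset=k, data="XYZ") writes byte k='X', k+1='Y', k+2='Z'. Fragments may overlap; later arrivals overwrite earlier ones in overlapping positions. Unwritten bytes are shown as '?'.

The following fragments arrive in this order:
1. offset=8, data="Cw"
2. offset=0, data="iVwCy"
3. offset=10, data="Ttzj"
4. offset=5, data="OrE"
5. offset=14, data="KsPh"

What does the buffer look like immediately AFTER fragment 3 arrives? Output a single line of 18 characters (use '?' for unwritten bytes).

Answer: iVwCy???CwTtzj????

Derivation:
Fragment 1: offset=8 data="Cw" -> buffer=????????Cw????????
Fragment 2: offset=0 data="iVwCy" -> buffer=iVwCy???Cw????????
Fragment 3: offset=10 data="Ttzj" -> buffer=iVwCy???CwTtzj????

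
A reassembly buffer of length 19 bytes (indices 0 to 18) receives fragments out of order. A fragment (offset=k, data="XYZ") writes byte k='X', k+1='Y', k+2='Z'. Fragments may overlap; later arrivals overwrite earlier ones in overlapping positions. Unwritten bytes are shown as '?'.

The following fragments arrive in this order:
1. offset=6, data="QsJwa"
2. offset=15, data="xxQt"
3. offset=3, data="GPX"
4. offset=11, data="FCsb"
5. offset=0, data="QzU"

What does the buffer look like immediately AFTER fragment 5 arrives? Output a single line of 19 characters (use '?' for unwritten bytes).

Fragment 1: offset=6 data="QsJwa" -> buffer=??????QsJwa????????
Fragment 2: offset=15 data="xxQt" -> buffer=??????QsJwa????xxQt
Fragment 3: offset=3 data="GPX" -> buffer=???GPXQsJwa????xxQt
Fragment 4: offset=11 data="FCsb" -> buffer=???GPXQsJwaFCsbxxQt
Fragment 5: offset=0 data="QzU" -> buffer=QzUGPXQsJwaFCsbxxQt

Answer: QzUGPXQsJwaFCsbxxQt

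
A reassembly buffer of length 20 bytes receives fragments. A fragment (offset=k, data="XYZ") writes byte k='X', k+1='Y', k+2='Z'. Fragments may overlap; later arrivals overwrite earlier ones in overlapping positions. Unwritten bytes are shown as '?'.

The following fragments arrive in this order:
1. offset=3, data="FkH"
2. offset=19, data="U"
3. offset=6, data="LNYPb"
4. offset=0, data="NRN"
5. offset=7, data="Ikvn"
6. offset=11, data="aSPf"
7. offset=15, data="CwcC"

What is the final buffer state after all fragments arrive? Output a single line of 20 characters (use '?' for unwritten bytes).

Fragment 1: offset=3 data="FkH" -> buffer=???FkH??????????????
Fragment 2: offset=19 data="U" -> buffer=???FkH?????????????U
Fragment 3: offset=6 data="LNYPb" -> buffer=???FkHLNYPb????????U
Fragment 4: offset=0 data="NRN" -> buffer=NRNFkHLNYPb????????U
Fragment 5: offset=7 data="Ikvn" -> buffer=NRNFkHLIkvn????????U
Fragment 6: offset=11 data="aSPf" -> buffer=NRNFkHLIkvnaSPf????U
Fragment 7: offset=15 data="CwcC" -> buffer=NRNFkHLIkvnaSPfCwcCU

Answer: NRNFkHLIkvnaSPfCwcCU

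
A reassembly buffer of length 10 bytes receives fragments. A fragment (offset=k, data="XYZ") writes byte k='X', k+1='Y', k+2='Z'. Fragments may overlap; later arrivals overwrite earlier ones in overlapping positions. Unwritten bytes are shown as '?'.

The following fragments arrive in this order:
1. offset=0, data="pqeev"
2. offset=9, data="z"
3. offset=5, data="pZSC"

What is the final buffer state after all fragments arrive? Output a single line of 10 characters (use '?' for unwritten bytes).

Answer: pqeevpZSCz

Derivation:
Fragment 1: offset=0 data="pqeev" -> buffer=pqeev?????
Fragment 2: offset=9 data="z" -> buffer=pqeev????z
Fragment 3: offset=5 data="pZSC" -> buffer=pqeevpZSCz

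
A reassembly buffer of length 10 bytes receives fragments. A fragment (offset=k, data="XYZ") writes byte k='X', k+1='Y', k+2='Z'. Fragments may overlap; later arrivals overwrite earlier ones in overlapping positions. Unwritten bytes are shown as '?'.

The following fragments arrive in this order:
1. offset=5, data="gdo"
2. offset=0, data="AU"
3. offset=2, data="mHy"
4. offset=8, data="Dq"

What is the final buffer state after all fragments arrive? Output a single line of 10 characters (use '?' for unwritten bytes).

Answer: AUmHygdoDq

Derivation:
Fragment 1: offset=5 data="gdo" -> buffer=?????gdo??
Fragment 2: offset=0 data="AU" -> buffer=AU???gdo??
Fragment 3: offset=2 data="mHy" -> buffer=AUmHygdo??
Fragment 4: offset=8 data="Dq" -> buffer=AUmHygdoDq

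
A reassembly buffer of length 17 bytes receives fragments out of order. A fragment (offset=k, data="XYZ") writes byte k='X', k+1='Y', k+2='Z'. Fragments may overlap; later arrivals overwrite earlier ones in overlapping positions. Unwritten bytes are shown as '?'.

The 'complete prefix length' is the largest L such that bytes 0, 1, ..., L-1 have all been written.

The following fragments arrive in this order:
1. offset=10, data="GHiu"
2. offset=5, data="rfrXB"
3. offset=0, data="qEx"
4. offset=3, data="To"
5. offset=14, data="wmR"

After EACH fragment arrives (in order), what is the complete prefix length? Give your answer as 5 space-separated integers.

Answer: 0 0 3 14 17

Derivation:
Fragment 1: offset=10 data="GHiu" -> buffer=??????????GHiu??? -> prefix_len=0
Fragment 2: offset=5 data="rfrXB" -> buffer=?????rfrXBGHiu??? -> prefix_len=0
Fragment 3: offset=0 data="qEx" -> buffer=qEx??rfrXBGHiu??? -> prefix_len=3
Fragment 4: offset=3 data="To" -> buffer=qExTorfrXBGHiu??? -> prefix_len=14
Fragment 5: offset=14 data="wmR" -> buffer=qExTorfrXBGHiuwmR -> prefix_len=17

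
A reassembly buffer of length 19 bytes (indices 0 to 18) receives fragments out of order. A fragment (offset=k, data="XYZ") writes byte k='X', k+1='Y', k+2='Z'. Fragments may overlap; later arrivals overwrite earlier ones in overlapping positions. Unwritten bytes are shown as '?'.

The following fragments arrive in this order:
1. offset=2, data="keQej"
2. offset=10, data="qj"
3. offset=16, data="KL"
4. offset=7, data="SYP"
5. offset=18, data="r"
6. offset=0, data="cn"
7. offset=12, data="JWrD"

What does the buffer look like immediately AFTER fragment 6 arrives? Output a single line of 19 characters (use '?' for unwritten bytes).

Answer: cnkeQejSYPqj????KLr

Derivation:
Fragment 1: offset=2 data="keQej" -> buffer=??keQej????????????
Fragment 2: offset=10 data="qj" -> buffer=??keQej???qj???????
Fragment 3: offset=16 data="KL" -> buffer=??keQej???qj????KL?
Fragment 4: offset=7 data="SYP" -> buffer=??keQejSYPqj????KL?
Fragment 5: offset=18 data="r" -> buffer=??keQejSYPqj????KLr
Fragment 6: offset=0 data="cn" -> buffer=cnkeQejSYPqj????KLr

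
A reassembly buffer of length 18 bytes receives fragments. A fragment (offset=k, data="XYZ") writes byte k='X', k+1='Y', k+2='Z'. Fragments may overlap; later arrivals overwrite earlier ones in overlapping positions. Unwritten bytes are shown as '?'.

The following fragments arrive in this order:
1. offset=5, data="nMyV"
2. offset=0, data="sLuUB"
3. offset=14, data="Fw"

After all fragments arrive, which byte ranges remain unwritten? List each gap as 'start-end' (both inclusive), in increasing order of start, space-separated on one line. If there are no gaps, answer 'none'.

Answer: 9-13 16-17

Derivation:
Fragment 1: offset=5 len=4
Fragment 2: offset=0 len=5
Fragment 3: offset=14 len=2
Gaps: 9-13 16-17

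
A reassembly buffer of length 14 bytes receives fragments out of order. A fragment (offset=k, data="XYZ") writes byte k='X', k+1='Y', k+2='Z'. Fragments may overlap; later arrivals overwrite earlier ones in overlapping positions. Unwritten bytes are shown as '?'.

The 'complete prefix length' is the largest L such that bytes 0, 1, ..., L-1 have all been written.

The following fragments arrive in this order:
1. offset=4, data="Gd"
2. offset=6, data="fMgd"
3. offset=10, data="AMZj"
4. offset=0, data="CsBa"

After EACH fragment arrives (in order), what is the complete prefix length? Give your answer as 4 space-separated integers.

Fragment 1: offset=4 data="Gd" -> buffer=????Gd???????? -> prefix_len=0
Fragment 2: offset=6 data="fMgd" -> buffer=????GdfMgd???? -> prefix_len=0
Fragment 3: offset=10 data="AMZj" -> buffer=????GdfMgdAMZj -> prefix_len=0
Fragment 4: offset=0 data="CsBa" -> buffer=CsBaGdfMgdAMZj -> prefix_len=14

Answer: 0 0 0 14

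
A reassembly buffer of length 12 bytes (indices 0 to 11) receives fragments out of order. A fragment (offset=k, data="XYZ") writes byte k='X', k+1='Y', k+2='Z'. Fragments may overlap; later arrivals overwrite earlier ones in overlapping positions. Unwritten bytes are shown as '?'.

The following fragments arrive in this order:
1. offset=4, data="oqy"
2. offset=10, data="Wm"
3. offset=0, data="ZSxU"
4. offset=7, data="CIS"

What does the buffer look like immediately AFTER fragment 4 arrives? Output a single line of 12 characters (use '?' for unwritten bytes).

Fragment 1: offset=4 data="oqy" -> buffer=????oqy?????
Fragment 2: offset=10 data="Wm" -> buffer=????oqy???Wm
Fragment 3: offset=0 data="ZSxU" -> buffer=ZSxUoqy???Wm
Fragment 4: offset=7 data="CIS" -> buffer=ZSxUoqyCISWm

Answer: ZSxUoqyCISWm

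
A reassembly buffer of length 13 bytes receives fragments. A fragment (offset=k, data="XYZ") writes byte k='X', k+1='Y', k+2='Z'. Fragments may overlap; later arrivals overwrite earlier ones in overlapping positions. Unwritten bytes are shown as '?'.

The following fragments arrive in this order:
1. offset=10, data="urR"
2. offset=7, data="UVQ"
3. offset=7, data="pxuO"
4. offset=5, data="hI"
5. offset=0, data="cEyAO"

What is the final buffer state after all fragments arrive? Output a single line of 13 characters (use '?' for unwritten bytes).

Answer: cEyAOhIpxuOrR

Derivation:
Fragment 1: offset=10 data="urR" -> buffer=??????????urR
Fragment 2: offset=7 data="UVQ" -> buffer=???????UVQurR
Fragment 3: offset=7 data="pxuO" -> buffer=???????pxuOrR
Fragment 4: offset=5 data="hI" -> buffer=?????hIpxuOrR
Fragment 5: offset=0 data="cEyAO" -> buffer=cEyAOhIpxuOrR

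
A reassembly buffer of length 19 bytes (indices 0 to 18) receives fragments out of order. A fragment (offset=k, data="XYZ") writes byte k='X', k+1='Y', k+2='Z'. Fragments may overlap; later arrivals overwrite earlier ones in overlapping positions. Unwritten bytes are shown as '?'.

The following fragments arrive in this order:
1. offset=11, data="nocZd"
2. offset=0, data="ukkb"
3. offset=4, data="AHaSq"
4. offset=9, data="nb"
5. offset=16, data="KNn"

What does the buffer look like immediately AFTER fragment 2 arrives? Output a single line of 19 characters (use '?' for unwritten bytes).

Answer: ukkb???????nocZd???

Derivation:
Fragment 1: offset=11 data="nocZd" -> buffer=???????????nocZd???
Fragment 2: offset=0 data="ukkb" -> buffer=ukkb???????nocZd???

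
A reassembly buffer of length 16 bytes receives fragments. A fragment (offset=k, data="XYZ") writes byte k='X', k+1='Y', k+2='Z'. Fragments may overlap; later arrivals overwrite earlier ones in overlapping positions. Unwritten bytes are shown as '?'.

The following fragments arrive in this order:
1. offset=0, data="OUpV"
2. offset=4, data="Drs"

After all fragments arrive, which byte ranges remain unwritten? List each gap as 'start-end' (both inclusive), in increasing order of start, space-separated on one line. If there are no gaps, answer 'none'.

Fragment 1: offset=0 len=4
Fragment 2: offset=4 len=3
Gaps: 7-15

Answer: 7-15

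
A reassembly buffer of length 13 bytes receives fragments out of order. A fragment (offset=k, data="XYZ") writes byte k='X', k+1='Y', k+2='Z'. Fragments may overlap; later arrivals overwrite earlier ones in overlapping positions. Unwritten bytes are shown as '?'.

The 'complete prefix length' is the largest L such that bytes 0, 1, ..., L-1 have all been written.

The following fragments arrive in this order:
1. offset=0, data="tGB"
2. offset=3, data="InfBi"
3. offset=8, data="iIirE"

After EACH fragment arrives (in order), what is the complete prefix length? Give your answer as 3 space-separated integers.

Fragment 1: offset=0 data="tGB" -> buffer=tGB?????????? -> prefix_len=3
Fragment 2: offset=3 data="InfBi" -> buffer=tGBInfBi????? -> prefix_len=8
Fragment 3: offset=8 data="iIirE" -> buffer=tGBInfBiiIirE -> prefix_len=13

Answer: 3 8 13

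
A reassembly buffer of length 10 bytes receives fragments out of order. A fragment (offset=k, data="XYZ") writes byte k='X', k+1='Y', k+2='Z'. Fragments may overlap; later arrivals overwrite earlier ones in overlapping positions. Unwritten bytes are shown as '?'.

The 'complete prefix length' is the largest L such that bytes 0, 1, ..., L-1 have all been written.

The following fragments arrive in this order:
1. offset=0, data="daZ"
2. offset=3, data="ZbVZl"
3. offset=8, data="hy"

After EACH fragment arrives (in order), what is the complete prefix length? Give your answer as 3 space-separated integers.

Answer: 3 8 10

Derivation:
Fragment 1: offset=0 data="daZ" -> buffer=daZ??????? -> prefix_len=3
Fragment 2: offset=3 data="ZbVZl" -> buffer=daZZbVZl?? -> prefix_len=8
Fragment 3: offset=8 data="hy" -> buffer=daZZbVZlhy -> prefix_len=10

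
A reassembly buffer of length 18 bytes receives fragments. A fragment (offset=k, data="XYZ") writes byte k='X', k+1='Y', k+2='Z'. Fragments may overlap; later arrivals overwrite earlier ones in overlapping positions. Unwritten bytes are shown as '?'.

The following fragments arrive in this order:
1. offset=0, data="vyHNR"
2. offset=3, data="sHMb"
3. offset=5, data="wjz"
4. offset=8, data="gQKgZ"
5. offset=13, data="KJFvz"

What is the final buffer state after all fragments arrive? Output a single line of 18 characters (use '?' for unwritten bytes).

Fragment 1: offset=0 data="vyHNR" -> buffer=vyHNR?????????????
Fragment 2: offset=3 data="sHMb" -> buffer=vyHsHMb???????????
Fragment 3: offset=5 data="wjz" -> buffer=vyHsHwjz??????????
Fragment 4: offset=8 data="gQKgZ" -> buffer=vyHsHwjzgQKgZ?????
Fragment 5: offset=13 data="KJFvz" -> buffer=vyHsHwjzgQKgZKJFvz

Answer: vyHsHwjzgQKgZKJFvz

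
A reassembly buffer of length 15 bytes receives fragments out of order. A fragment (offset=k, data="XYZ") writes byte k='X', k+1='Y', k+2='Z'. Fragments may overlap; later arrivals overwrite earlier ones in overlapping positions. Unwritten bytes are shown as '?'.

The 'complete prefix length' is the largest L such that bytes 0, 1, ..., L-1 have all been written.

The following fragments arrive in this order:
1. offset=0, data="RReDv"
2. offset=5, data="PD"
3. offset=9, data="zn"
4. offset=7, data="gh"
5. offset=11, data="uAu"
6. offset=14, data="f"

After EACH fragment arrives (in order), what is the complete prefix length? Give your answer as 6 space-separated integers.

Fragment 1: offset=0 data="RReDv" -> buffer=RReDv?????????? -> prefix_len=5
Fragment 2: offset=5 data="PD" -> buffer=RReDvPD???????? -> prefix_len=7
Fragment 3: offset=9 data="zn" -> buffer=RReDvPD??zn???? -> prefix_len=7
Fragment 4: offset=7 data="gh" -> buffer=RReDvPDghzn???? -> prefix_len=11
Fragment 5: offset=11 data="uAu" -> buffer=RReDvPDghznuAu? -> prefix_len=14
Fragment 6: offset=14 data="f" -> buffer=RReDvPDghznuAuf -> prefix_len=15

Answer: 5 7 7 11 14 15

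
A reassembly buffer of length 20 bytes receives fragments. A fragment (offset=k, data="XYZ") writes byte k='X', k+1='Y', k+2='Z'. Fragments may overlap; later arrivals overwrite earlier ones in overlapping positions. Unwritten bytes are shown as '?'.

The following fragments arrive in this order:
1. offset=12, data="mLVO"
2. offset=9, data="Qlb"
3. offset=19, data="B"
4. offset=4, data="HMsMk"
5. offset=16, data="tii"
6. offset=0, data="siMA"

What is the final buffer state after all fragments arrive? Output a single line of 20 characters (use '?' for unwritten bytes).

Fragment 1: offset=12 data="mLVO" -> buffer=????????????mLVO????
Fragment 2: offset=9 data="Qlb" -> buffer=?????????QlbmLVO????
Fragment 3: offset=19 data="B" -> buffer=?????????QlbmLVO???B
Fragment 4: offset=4 data="HMsMk" -> buffer=????HMsMkQlbmLVO???B
Fragment 5: offset=16 data="tii" -> buffer=????HMsMkQlbmLVOtiiB
Fragment 6: offset=0 data="siMA" -> buffer=siMAHMsMkQlbmLVOtiiB

Answer: siMAHMsMkQlbmLVOtiiB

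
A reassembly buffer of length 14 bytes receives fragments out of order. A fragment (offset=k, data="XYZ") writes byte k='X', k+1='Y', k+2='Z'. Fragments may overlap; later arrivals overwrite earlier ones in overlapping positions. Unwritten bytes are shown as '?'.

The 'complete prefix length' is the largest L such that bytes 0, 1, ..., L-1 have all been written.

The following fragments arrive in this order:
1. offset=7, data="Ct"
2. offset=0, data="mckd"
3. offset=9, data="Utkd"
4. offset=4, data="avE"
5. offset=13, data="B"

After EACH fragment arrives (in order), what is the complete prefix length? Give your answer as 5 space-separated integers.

Fragment 1: offset=7 data="Ct" -> buffer=???????Ct????? -> prefix_len=0
Fragment 2: offset=0 data="mckd" -> buffer=mckd???Ct????? -> prefix_len=4
Fragment 3: offset=9 data="Utkd" -> buffer=mckd???CtUtkd? -> prefix_len=4
Fragment 4: offset=4 data="avE" -> buffer=mckdavECtUtkd? -> prefix_len=13
Fragment 5: offset=13 data="B" -> buffer=mckdavECtUtkdB -> prefix_len=14

Answer: 0 4 4 13 14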